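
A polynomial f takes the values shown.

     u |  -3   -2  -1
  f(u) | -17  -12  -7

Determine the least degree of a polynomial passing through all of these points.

1

Forward differences of the values at u = -3, -2, -1:
  f  : -17  -12  -7
  Δ  : 5  5
  Δ^2: 0
The first differences are constant (5) and nonzero, while all higher differences vanish, so the minimal degree is 1.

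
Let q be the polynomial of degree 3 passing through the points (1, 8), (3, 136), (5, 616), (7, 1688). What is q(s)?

Write q(s) = as^3 + bs^2 + cs + d. Substituting each data point gives a linear system:
  a + b + c + d = 8
  27a + 9b + 3c + d = 136
  125a + 25b + 5c + d = 616
  343a + 49b + 7c + d = 1688
Solving the system yields a = 5, b = -1, c = 3, d = 1.
So q(s) = 5s³ - s² + 3s + 1.
Check: q(7) = 1688. ✓

q(s) = 5s^3 - s^2 + 3s + 1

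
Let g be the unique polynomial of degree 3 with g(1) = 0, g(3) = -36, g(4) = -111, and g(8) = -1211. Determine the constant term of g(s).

Write g(s) = as^3 + bs^2 + cs + d. Substituting each data point gives a linear system:
  a + b + c + d = 0
  27a + 9b + 3c + d = -36
  64a + 16b + 4c + d = -111
  512a + 64b + 8c + d = -1211
Solving the system yields a = -3, b = 5, c = 1, d = -3.
So g(s) = -3s^3 + 5s^2 + s - 3.
The constant term is -3.

-3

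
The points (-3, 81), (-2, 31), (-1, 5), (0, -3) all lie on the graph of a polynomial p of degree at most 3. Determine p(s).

Write p(s) = as^3 + bs^2 + cs + d. Substituting each data point gives a linear system:
  -27a + 9b - 3c + d = 81
  -8a + 4b - 2c + d = 31
  -a + b - c + d = 5
  d = -3
Solving the system yields a = -1, b = 6, c = -1, d = -3.
So p(s) = -s^3 + 6s^2 - s - 3.
Check: p(-2) = 31. ✓

p(s) = -s^3 + 6s^2 - s - 3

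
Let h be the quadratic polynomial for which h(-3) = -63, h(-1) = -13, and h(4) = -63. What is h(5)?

Write h(u) = au^2 + bu + c. Substituting each data point gives a linear system:
  9a - 3b + c = -63
  a - b + c = -13
  16a + 4b + c = -63
Solving the system yields a = -5, b = 5, c = -3.
So h(u) = -5u^2 + 5u - 3.
Then h(5) = -103.

-103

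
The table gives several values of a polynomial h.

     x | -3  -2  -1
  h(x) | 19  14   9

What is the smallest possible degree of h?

Forward differences of the values at x = -3, -2, -1:
  h  : 19  14  9
  Δ  : -5  -5
  Δ^2: 0
The first differences are constant (-5) and nonzero, while all higher differences vanish, so the minimal degree is 1.

1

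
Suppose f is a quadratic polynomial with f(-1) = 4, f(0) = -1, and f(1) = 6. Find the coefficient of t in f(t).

Write f(t) = at^2 + bt + c. Substituting each data point gives a linear system:
  a - b + c = 4
  c = -1
  a + b + c = 6
Solving the system yields a = 6, b = 1, c = -1.
So f(t) = 6t^2 + t - 1.
The coefficient of t is 1.

1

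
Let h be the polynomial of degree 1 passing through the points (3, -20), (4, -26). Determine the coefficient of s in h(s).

Write h(s) = as + b. Substituting each data point gives a linear system:
  3a + b = -20
  4a + b = -26
Solving the system yields a = -6, b = -2.
So h(s) = -6s - 2.
The leading coefficient is -6.

-6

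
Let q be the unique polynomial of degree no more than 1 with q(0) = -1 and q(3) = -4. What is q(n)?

q(n) = -n - 1

Write q(n) = an + b. Substituting each data point gives a linear system:
  b = -1
  3a + b = -4
Solving the system yields a = -1, b = -1.
So q(n) = -n - 1.
Check: q(0) = -1. ✓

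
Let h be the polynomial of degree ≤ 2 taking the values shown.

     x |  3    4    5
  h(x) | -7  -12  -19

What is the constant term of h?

Write h(x) = ax^2 + bx + c. Substituting each data point gives a linear system:
  9a + 3b + c = -7
  16a + 4b + c = -12
  25a + 5b + c = -19
Solving the system yields a = -1, b = 2, c = -4.
So h(x) = -x^2 + 2x - 4.
The constant term is -4.

-4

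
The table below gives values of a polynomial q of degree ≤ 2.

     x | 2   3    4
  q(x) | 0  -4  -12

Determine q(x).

Write q(x) = ax^2 + bx + c. Substituting each data point gives a linear system:
  4a + 2b + c = 0
  9a + 3b + c = -4
  16a + 4b + c = -12
Solving the system yields a = -2, b = 6, c = -4.
So q(x) = -2x^2 + 6x - 4.
Check: q(4) = -12. ✓

q(x) = -2x^2 + 6x - 4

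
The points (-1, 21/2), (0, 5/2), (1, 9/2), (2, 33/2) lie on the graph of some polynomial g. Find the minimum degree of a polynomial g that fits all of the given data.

2

Forward differences of the values at s = -1, 0, 1, 2:
  g  : 21/2  5/2  9/2  33/2
  Δ  : -8  2  12
  Δ^2: 10  10
  Δ^3: 0
The second differences are constant (10) and nonzero, while all higher differences vanish, so the minimal degree is 2.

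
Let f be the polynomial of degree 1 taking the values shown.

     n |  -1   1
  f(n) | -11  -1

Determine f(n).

Write f(n) = an + b. Substituting each data point gives a linear system:
  -a + b = -11
  a + b = -1
Solving the system yields a = 5, b = -6.
So f(n) = 5n - 6.
Check: f(-1) = -11. ✓

f(n) = 5n - 6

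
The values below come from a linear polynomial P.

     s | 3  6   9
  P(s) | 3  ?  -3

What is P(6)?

The 2 known points determine the degree-1 polynomial uniquely.
Write P(s) = as + b. Substituting each data point gives a linear system:
  3a + b = 3
  9a + b = -3
Solving the system yields a = -1, b = 6.
So P(s) = -s + 6.
Then P(6) = 0.

0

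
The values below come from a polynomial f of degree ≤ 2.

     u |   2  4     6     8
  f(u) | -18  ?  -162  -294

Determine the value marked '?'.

The 3 known points determine the degree-2 polynomial uniquely.
Write f(u) = au^2 + bu + c. Substituting each data point gives a linear system:
  4a + 2b + c = -18
  36a + 6b + c = -162
  64a + 8b + c = -294
Solving the system yields a = -5, b = 4, c = -6.
So f(u) = -5u² + 4u - 6.
Then f(4) = -70.

-70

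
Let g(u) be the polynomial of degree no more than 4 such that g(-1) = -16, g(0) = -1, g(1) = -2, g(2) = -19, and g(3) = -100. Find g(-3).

-334

Using the Lagrange interpolation formula with nodes -1, 0, 1, 2, 3:
  L_0(u) = u(u - 1)(u - 2)(u - 3) / 24
  L_1(u) = (u + 1)(u - 1)(u - 2)(u - 3) / -6
  L_2(u) = (u + 1)u(u - 2)(u - 3) / 4
  L_3(u) = (u + 1)u(u - 1)(u - 3) / -6
  L_4(u) = (u + 1)u(u - 1)(u - 2) / 24
Then g(u) = -16·L_0(u) - 1·L_1(u) - 2·L_2(u) - 19·L_3(u) - 100·L_4(u).
Expanding and collecting terms gives g(u) = -2u^4 + 4u^3 - 6u^2 + 3u - 1.
Evaluating at u = -3: g(-3) = -334.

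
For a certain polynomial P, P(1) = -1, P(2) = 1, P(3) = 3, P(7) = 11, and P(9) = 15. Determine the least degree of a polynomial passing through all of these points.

Divided differences on the nodes 1, 2, 3, 7, 9:
  order 0: -1  1  3  11  15
  order 1: 2  2  2  2
  order 2: 0  0  0
  order 3: 0  0
  order 4: 0
The order-1 divided differences are all 2 (nonzero) and every higher order vanishes, so the data lies on a polynomial of degree exactly 1.

1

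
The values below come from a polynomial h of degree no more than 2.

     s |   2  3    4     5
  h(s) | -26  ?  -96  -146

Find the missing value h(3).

-56

The 3 known points determine the degree-2 polynomial uniquely.
Write h(s) = as^2 + bs + c. Substituting each data point gives a linear system:
  4a + 2b + c = -26
  16a + 4b + c = -96
  25a + 5b + c = -146
Solving the system yields a = -5, b = -5, c = 4.
So h(s) = -5s^2 - 5s + 4.
Then h(3) = -56.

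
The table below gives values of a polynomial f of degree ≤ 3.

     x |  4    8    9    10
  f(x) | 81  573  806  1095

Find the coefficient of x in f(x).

-1

Write f(x) = ax^3 + bx^2 + cx + d. Substituting each data point gives a linear system:
  64a + 16b + 4c + d = 81
  512a + 64b + 8c + d = 573
  729a + 81b + 9c + d = 806
  1000a + 100b + 10c + d = 1095
Solving the system yields a = 1, b = 1, c = -1, d = 5.
So f(x) = x^3 + x^2 - x + 5.
The coefficient of x is -1.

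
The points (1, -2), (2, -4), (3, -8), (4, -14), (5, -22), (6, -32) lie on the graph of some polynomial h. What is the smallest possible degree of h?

Forward differences of the values at s = 1, 2, 3, 4, 5, 6:
  h  : -2  -4  -8  -14  -22  -32
  Δ  : -2  -4  -6  -8  -10
  Δ^2: -2  -2  -2  -2
  Δ^3: 0  0  0
  Δ^4: 0  0
  Δ^5: 0
The second differences are constant (-2) and nonzero, while all higher differences vanish, so the minimal degree is 2.

2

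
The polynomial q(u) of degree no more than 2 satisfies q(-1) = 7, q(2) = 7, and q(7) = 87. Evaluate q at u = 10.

Write q(u) = au^2 + bu + c. Substituting each data point gives a linear system:
  a - b + c = 7
  4a + 2b + c = 7
  49a + 7b + c = 87
Solving the system yields a = 2, b = -2, c = 3.
So q(u) = 2u² - 2u + 3.
Then q(10) = 183.

183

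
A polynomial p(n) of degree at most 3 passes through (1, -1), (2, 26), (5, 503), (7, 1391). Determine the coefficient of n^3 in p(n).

4

Write p(n) = an^3 + bn^2 + cn + d. Substituting each data point gives a linear system:
  a + b + c + d = -1
  8a + 4b + 2c + d = 26
  125a + 25b + 5c + d = 503
  343a + 49b + 7c + d = 1391
Solving the system yields a = 4, b = 1, c = -4, d = -2.
So p(n) = 4n³ + n² - 4n - 2.
The leading coefficient is 4.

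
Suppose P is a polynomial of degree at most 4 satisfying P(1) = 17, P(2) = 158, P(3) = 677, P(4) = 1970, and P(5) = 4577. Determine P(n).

P(n) = 6n^4 + 6n^3 + 3n^2 + 2

Write P(n) = an^4 + bn^3 + cn^2 + dn + e. Substituting each data point gives a linear system:
  a + b + c + d + e = 17
  16a + 8b + 4c + 2d + e = 158
  81a + 27b + 9c + 3d + e = 677
  256a + 64b + 16c + 4d + e = 1970
  625a + 125b + 25c + 5d + e = 4577
Solving the system yields a = 6, b = 6, c = 3, d = 0, e = 2.
So P(n) = 6n^4 + 6n^3 + 3n^2 + 2.
Check: P(4) = 1970. ✓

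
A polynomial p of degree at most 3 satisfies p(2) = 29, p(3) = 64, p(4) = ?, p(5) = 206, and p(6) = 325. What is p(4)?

On equispaced nodes a degree-3 polynomial has vanishing fourth forward difference, so
  p(2) - 4·p(3) + 6·p(4) - 4·p(5) + p(6) = 0.
Substituting the known values and solving for p(4):
  6·p(4) = 726
  p(4) = 121.

121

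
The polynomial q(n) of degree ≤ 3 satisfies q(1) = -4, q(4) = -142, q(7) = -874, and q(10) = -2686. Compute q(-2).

26

Forward differences of the values at n = 1, 4, 7, 10:
  q  : -4  -142  -874  -2686
  Δ  : -138  -732  -1812
  Δ^2: -594  -1080
  Δ^3: -486
The third differences are constant, confirming degree 3.
Interpolating (Newton forward form) and evaluating at n = -2 gives q(-2) = 26.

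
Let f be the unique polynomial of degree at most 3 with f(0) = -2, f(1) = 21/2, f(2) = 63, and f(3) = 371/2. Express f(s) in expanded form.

f(s) = 5s^3 + 5s^2 + (5/2)s - 2

Using the Lagrange interpolation formula with nodes 0, 1, 2, 3:
  L_0(s) = (s - 1)(s - 2)(s - 3) / -6
  L_1(s) = s(s - 2)(s - 3) / 2
  L_2(s) = s(s - 1)(s - 3) / -2
  L_3(s) = s(s - 1)(s - 2) / 6
Then f(s) = -2·L_0(s) + 21/2·L_1(s) + 63·L_2(s) + 371/2·L_3(s).
Expanding and collecting terms gives f(s) = 5s^3 + 5s^2 + (5/2)s - 2.
Check: f(3) = 371/2. ✓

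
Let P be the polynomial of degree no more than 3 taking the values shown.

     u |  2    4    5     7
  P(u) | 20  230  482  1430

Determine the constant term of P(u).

Write P(u) = au^3 + bu^2 + cu + d. Substituting each data point gives a linear system:
  8a + 4b + 2c + d = 20
  64a + 16b + 4c + d = 230
  125a + 25b + 5c + d = 482
  343a + 49b + 7c + d = 1430
Solving the system yields a = 5, b = -6, c = 1, d = 2.
So P(u) = 5u^3 - 6u^2 + u + 2.
The constant term is 2.

2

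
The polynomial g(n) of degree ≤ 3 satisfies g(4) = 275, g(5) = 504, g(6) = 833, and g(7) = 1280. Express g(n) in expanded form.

g(n) = 3n^3 + 5n^2 + n - 1

Write g(n) = an^3 + bn^2 + cn + d. Substituting each data point gives a linear system:
  64a + 16b + 4c + d = 275
  125a + 25b + 5c + d = 504
  216a + 36b + 6c + d = 833
  343a + 49b + 7c + d = 1280
Solving the system yields a = 3, b = 5, c = 1, d = -1.
So g(n) = 3n^3 + 5n^2 + n - 1.
Check: g(6) = 833. ✓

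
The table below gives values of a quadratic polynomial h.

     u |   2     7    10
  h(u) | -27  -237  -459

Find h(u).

h(u) = -4u^2 - 6u + 1

Write h(u) = au^2 + bu + c. Substituting each data point gives a linear system:
  4a + 2b + c = -27
  49a + 7b + c = -237
  100a + 10b + c = -459
Solving the system yields a = -4, b = -6, c = 1.
So h(u) = -4u² - 6u + 1.
Check: h(7) = -237. ✓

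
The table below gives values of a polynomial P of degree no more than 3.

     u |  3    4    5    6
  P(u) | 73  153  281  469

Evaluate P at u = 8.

1073

Write P(u) = au^3 + bu^2 + cu + d. Substituting each data point gives a linear system:
  27a + 9b + 3c + d = 73
  64a + 16b + 4c + d = 153
  125a + 25b + 5c + d = 281
  216a + 36b + 6c + d = 469
Solving the system yields a = 2, b = 0, c = 6, d = 1.
So P(u) = 2u^3 + 6u + 1.
Then P(8) = 1073.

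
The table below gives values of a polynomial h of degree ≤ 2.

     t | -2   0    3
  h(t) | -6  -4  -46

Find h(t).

h(t) = -3t^2 - 5t - 4

Using the Lagrange interpolation formula with nodes -2, 0, 3:
  L_0(t) = t(t - 3) / 10
  L_1(t) = (t + 2)(t - 3) / -6
  L_2(t) = (t + 2)t / 15
Then h(t) = -6·L_0(t) - 4·L_1(t) - 46·L_2(t).
Expanding and collecting terms gives h(t) = -3t^2 - 5t - 4.
Check: h(0) = -4. ✓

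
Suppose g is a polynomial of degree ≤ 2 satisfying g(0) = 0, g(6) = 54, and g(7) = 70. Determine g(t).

Write g(t) = at^2 + bt + c. Substituting each data point gives a linear system:
  c = 0
  36a + 6b + c = 54
  49a + 7b + c = 70
Solving the system yields a = 1, b = 3, c = 0.
So g(t) = t^2 + 3t.
Check: g(7) = 70. ✓

g(t) = t^2 + 3t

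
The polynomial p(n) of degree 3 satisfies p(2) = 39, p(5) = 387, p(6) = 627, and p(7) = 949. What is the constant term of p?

Write p(n) = an^3 + bn^2 + cn + d. Substituting each data point gives a linear system:
  8a + 4b + 2c + d = 39
  125a + 25b + 5c + d = 387
  216a + 36b + 6c + d = 627
  343a + 49b + 7c + d = 949
Solving the system yields a = 2, b = 5, c = 3, d = -3.
So p(n) = 2n³ + 5n² + 3n - 3.
The constant term is -3.

-3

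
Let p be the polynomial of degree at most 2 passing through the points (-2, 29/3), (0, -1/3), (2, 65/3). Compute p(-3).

80/3

Forward differences of the values at s = -2, 0, 2:
  p  : 29/3  -1/3  65/3
  Δ  : -10  22
  Δ^2: 32
The second differences are constant, confirming degree 2.
Interpolating (Newton forward form) and evaluating at s = -3 gives p(-3) = 80/3.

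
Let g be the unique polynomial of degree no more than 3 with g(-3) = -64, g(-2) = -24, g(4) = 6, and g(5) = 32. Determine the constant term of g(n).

Write g(n) = an^3 + bn^2 + cn + d. Substituting each data point gives a linear system:
  -27a + 9b - 3c + d = -64
  -8a + 4b - 2c + d = -24
  64a + 16b + 4c + d = 6
  125a + 25b + 5c + d = 32
Solving the system yields a = 1, b = -4, c = 1, d = 2.
So g(n) = n^3 - 4n^2 + n + 2.
The constant term is 2.

2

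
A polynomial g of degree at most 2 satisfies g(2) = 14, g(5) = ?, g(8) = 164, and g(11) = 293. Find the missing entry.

71

The 3 known points determine the degree-2 polynomial uniquely.
Write g(t) = at^2 + bt + c. Substituting each data point gives a linear system:
  4a + 2b + c = 14
  64a + 8b + c = 164
  121a + 11b + c = 293
Solving the system yields a = 2, b = 5, c = -4.
So g(t) = 2t^2 + 5t - 4.
Then g(5) = 71.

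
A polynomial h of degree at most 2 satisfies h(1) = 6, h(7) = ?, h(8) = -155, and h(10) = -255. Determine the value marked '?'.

The 3 known points determine the degree-2 polynomial uniquely.
Write h(u) = au^2 + bu + c. Substituting each data point gives a linear system:
  a + b + c = 6
  64a + 8b + c = -155
  100a + 10b + c = -255
Solving the system yields a = -3, b = 4, c = 5.
So h(u) = -3u^2 + 4u + 5.
Then h(7) = -114.

-114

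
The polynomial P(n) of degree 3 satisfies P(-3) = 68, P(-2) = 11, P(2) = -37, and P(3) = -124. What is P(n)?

P(n) = -4n^3 - 3n^2 + 4n - 1

Using the Lagrange interpolation formula with nodes -3, -2, 2, 3:
  L_0(n) = (n + 2)(n - 2)(n - 3) / -30
  L_1(n) = (n + 3)(n - 2)(n - 3) / 20
  L_2(n) = (n + 3)(n + 2)(n - 3) / -20
  L_3(n) = (n + 3)(n + 2)(n - 2) / 30
Then P(n) = 68·L_0(n) + 11·L_1(n) - 37·L_2(n) - 124·L_3(n).
Expanding and collecting terms gives P(n) = -4n³ - 3n² + 4n - 1.
Check: P(2) = -37. ✓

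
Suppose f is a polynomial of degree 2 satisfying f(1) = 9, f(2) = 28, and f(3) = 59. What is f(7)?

Using the Lagrange interpolation formula with nodes 1, 2, 3:
  L_0(t) = (t - 2)(t - 3) / 2
  L_1(t) = (t - 1)(t - 3) / -1
  L_2(t) = (t - 1)(t - 2) / 2
Then f(t) = 9·L_0(t) + 28·L_1(t) + 59·L_2(t).
Expanding and collecting terms gives f(t) = 6t² + t + 2.
Evaluating at t = 7: f(7) = 303.

303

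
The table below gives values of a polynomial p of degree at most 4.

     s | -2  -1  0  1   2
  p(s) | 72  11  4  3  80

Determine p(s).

p(s) = 5s^4 + 2s^3 - 2s^2 - 6s + 4

Write p(s) = as^4 + bs^3 + cs^2 + ds + e. Substituting each data point gives a linear system:
  16a - 8b + 4c - 2d + e = 72
  a - b + c - d + e = 11
  e = 4
  a + b + c + d + e = 3
  16a + 8b + 4c + 2d + e = 80
Solving the system yields a = 5, b = 2, c = -2, d = -6, e = 4.
So p(s) = 5s^4 + 2s^3 - 2s^2 - 6s + 4.
Check: p(1) = 3. ✓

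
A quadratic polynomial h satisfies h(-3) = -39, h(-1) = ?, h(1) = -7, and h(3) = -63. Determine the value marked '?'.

The 3 known points determine the degree-2 polynomial uniquely.
Write h(u) = au^2 + bu + c. Substituting each data point gives a linear system:
  9a - 3b + c = -39
  a + b + c = -7
  9a + 3b + c = -63
Solving the system yields a = -6, b = -4, c = 3.
So h(u) = -6u² - 4u + 3.
Then h(-1) = 1.

1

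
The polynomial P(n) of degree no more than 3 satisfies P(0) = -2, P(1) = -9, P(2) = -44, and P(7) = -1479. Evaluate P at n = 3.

Using the Lagrange interpolation formula with nodes 0, 1, 2, 7:
  L_0(n) = (n - 1)(n - 2)(n - 7) / -14
  L_1(n) = n(n - 2)(n - 7) / 6
  L_2(n) = n(n - 1)(n - 7) / -10
  L_3(n) = n(n - 1)(n - 2) / 210
Then P(n) = -2·L_0(n) - 9·L_1(n) - 44·L_2(n) - 1479·L_3(n).
Expanding and collecting terms gives P(n) = -4n^3 - 2n^2 - n - 2.
Evaluating at n = 3: P(3) = -131.

-131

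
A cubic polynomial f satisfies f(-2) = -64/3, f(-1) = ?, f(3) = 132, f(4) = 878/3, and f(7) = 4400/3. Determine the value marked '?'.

8/3

The 4 known points determine the degree-3 polynomial uniquely.
Write f(t) = at^3 + bt^2 + ct + d. Substituting each data point gives a linear system:
  -8a + 4b - 2c + d = -64/3
  27a + 9b + 3c + d = 132
  64a + 16b + 4c + d = 878/3
  343a + 49b + 7c + d = 4400/3
Solving the system yields a = 4, b = 5/3, c = 1, d = 6.
So f(t) = 4t^3 + (5/3)t^2 + t + 6.
Then f(-1) = 8/3.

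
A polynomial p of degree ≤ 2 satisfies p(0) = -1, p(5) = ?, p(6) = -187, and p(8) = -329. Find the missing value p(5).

The 3 known points determine the degree-2 polynomial uniquely.
Write p(u) = au^2 + bu + c. Substituting each data point gives a linear system:
  c = -1
  36a + 6b + c = -187
  64a + 8b + c = -329
Solving the system yields a = -5, b = -1, c = -1.
So p(u) = -5u^2 - u - 1.
Then p(5) = -131.

-131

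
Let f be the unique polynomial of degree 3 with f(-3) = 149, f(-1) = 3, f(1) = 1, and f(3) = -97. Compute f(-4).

Using the Lagrange interpolation formula with nodes -3, -1, 1, 3:
  L_0(s) = (s + 1)(s - 1)(s - 3) / -48
  L_1(s) = (s + 3)(s - 1)(s - 3) / 16
  L_2(s) = (s + 3)(s + 1)(s - 3) / -16
  L_3(s) = (s + 3)(s + 1)(s - 1) / 48
Then f(s) = 149·L_0(s) + 3·L_1(s) + 1·L_2(s) - 97·L_3(s).
Expanding and collecting terms gives f(s) = -5s^3 + 3s^2 + 4s - 1.
Evaluating at s = -4: f(-4) = 351.

351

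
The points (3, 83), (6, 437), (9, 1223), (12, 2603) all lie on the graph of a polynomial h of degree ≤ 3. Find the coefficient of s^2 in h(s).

Write h(s) = as^3 + bs^2 + cs + d. Substituting each data point gives a linear system:
  27a + 9b + 3c + d = 83
  216a + 36b + 6c + d = 437
  729a + 81b + 9c + d = 1223
  1728a + 144b + 12c + d = 2603
Solving the system yields a = 1, b = 6, c = 1, d = -1.
So h(s) = s^3 + 6s^2 + s - 1.
The coefficient of s^2 is 6.

6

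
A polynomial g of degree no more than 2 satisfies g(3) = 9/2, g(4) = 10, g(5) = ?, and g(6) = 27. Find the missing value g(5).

The 3 known points determine the degree-2 polynomial uniquely.
Write g(x) = ax^2 + bx + c. Substituting each data point gives a linear system:
  9a + 3b + c = 9/2
  16a + 4b + c = 10
  36a + 6b + c = 27
Solving the system yields a = 1, b = -3/2, c = 0.
So g(x) = x² - (3/2)x.
Then g(5) = 35/2.

35/2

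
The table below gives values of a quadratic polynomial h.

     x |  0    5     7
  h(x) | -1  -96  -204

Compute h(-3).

-64

Using the Lagrange interpolation formula with nodes 0, 5, 7:
  L_0(x) = (x - 5)(x - 7) / 35
  L_1(x) = x(x - 7) / -10
  L_2(x) = x(x - 5) / 14
Then h(x) = -1·L_0(x) - 96·L_1(x) - 204·L_2(x).
Expanding and collecting terms gives h(x) = -5x² + 6x - 1.
Evaluating at x = -3: h(-3) = -64.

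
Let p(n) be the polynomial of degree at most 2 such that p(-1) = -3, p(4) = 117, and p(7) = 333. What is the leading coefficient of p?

Write p(n) = an^2 + bn + c. Substituting each data point gives a linear system:
  a - b + c = -3
  16a + 4b + c = 117
  49a + 7b + c = 333
Solving the system yields a = 6, b = 6, c = -3.
So p(n) = 6n² + 6n - 3.
The leading coefficient is 6.

6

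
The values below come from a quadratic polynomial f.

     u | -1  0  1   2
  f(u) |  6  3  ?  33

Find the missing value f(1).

The 3 known points determine the degree-2 polynomial uniquely.
Write f(u) = au^2 + bu + c. Substituting each data point gives a linear system:
  a - b + c = 6
  c = 3
  4a + 2b + c = 33
Solving the system yields a = 6, b = 3, c = 3.
So f(u) = 6u² + 3u + 3.
Then f(1) = 12.

12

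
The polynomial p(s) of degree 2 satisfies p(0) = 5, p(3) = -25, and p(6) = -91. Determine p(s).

Write p(s) = as^2 + bs + c. Substituting each data point gives a linear system:
  c = 5
  9a + 3b + c = -25
  36a + 6b + c = -91
Solving the system yields a = -2, b = -4, c = 5.
So p(s) = -2s² - 4s + 5.
Check: p(6) = -91. ✓

p(s) = -2s^2 - 4s + 5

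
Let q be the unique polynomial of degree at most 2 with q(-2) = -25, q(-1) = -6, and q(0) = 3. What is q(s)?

Write q(s) = as^2 + bs + c. Substituting each data point gives a linear system:
  4a - 2b + c = -25
  a - b + c = -6
  c = 3
Solving the system yields a = -5, b = 4, c = 3.
So q(s) = -5s² + 4s + 3.
Check: q(-1) = -6. ✓

q(s) = -5s^2 + 4s + 3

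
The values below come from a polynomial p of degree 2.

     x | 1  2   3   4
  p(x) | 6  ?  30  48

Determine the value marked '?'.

16

On equispaced nodes a degree-2 polynomial has vanishing third forward difference, so
  - p(1) + 3·p(2) - 3·p(3) + p(4) = 0.
Substituting the known values and solving for p(2):
  3·p(2) = 48
  p(2) = 16.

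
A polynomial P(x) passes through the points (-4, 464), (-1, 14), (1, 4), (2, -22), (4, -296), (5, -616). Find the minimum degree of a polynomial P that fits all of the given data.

Divided differences on the nodes -4, -1, 1, 2, 4, 5:
  order 0: 464  14  4  -22  -296  -616
  order 1: -150  -5  -26  -137  -320
  order 2: 29  -7  -37  -61
  order 3: -6  -6  -6
  order 4: 0  0
  order 5: 0
The order-3 divided differences are all -6 (nonzero) and every higher order vanishes, so the data lies on a polynomial of degree exactly 3.

3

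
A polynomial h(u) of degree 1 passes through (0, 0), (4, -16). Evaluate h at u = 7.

Write h(u) = au + b. Substituting each data point gives a linear system:
  b = 0
  4a + b = -16
Solving the system yields a = -4, b = 0.
So h(u) = -4u.
Then h(7) = -28.

-28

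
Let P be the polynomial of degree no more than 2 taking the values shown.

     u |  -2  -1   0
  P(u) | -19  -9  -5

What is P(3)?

-29

Using the Lagrange interpolation formula with nodes -2, -1, 0:
  L_0(u) = (u + 1)u / 2
  L_1(u) = (u + 2)u / -1
  L_2(u) = (u + 2)(u + 1) / 2
Then P(u) = -19·L_0(u) - 9·L_1(u) - 5·L_2(u).
Expanding and collecting terms gives P(u) = -3u² + u - 5.
Evaluating at u = 3: P(3) = -29.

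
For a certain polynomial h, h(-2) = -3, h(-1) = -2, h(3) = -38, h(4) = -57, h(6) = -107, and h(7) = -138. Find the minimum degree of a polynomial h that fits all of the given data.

Divided differences on the nodes -2, -1, 3, 4, 6, 7:
  order 0: -3  -2  -38  -57  -107  -138
  order 1: 1  -9  -19  -25  -31
  order 2: -2  -2  -2  -2
  order 3: 0  0  0
  order 4: 0  0
  order 5: 0
The order-2 divided differences are all -2 (nonzero) and every higher order vanishes, so the data lies on a polynomial of degree exactly 2.

2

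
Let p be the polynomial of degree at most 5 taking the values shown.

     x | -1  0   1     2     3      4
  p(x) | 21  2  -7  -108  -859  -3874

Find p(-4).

Using the Lagrange interpolation formula with nodes -1, 0, 1, 2, 3, 4:
  L_0(x) = x(x - 1)(x - 2)(x - 3)(x - 4) / -120
  L_1(x) = (x + 1)(x - 1)(x - 2)(x - 3)(x - 4) / 24
  L_2(x) = (x + 1)x(x - 2)(x - 3)(x - 4) / -12
  L_3(x) = (x + 1)x(x - 1)(x - 3)(x - 4) / 12
  L_4(x) = (x + 1)x(x - 1)(x - 2)(x - 4) / -24
  L_5(x) = (x + 1)x(x - 1)(x - 2)(x - 3) / 120
Then p(x) = 21·L_0(x) + 2·L_1(x) - 7·L_2(x) - 108·L_3(x) - 859·L_4(x) - 3874·L_5(x).
Expanding and collecting terms gives p(x) = -5x^5 + 6x^4 - 4x^3 - x^2 - 5x + 2.
Evaluating at x = -4: p(-4) = 6918.

6918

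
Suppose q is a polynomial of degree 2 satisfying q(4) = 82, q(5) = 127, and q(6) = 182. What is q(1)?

Using the Lagrange interpolation formula with nodes 4, 5, 6:
  L_0(x) = (x - 5)(x - 6) / 2
  L_1(x) = (x - 4)(x - 6) / -1
  L_2(x) = (x - 4)(x - 5) / 2
Then q(x) = 82·L_0(x) + 127·L_1(x) + 182·L_2(x).
Expanding and collecting terms gives q(x) = 5x² + 2.
Evaluating at x = 1: q(1) = 7.

7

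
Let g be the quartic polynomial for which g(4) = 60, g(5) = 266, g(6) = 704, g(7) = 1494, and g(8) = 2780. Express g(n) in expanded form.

g(n) = n^4 - 2n^3 - 5n^2 + 4n - 4

Write g(n) = an^4 + bn^3 + cn^2 + dn + e. Substituting each data point gives a linear system:
  256a + 64b + 16c + 4d + e = 60
  625a + 125b + 25c + 5d + e = 266
  1296a + 216b + 36c + 6d + e = 704
  2401a + 343b + 49c + 7d + e = 1494
  4096a + 512b + 64c + 8d + e = 2780
Solving the system yields a = 1, b = -2, c = -5, d = 4, e = -4.
So g(n) = n^4 - 2n^3 - 5n^2 + 4n - 4.
Check: g(4) = 60. ✓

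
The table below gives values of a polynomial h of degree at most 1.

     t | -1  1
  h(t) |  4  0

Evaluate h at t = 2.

Using the Lagrange interpolation formula with nodes -1, 1:
  L_0(t) = (t - 1) / -2
  L_1(t) = (t + 1) / 2
Then h(t) = 4·L_0(t) + 0·L_1(t).
Expanding and collecting terms gives h(t) = -2t + 2.
Evaluating at t = 2: h(2) = -2.

-2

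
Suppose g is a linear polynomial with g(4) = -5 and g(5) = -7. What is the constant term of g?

Write g(s) = as + b. Substituting each data point gives a linear system:
  4a + b = -5
  5a + b = -7
Solving the system yields a = -2, b = 3.
So g(s) = -2s + 3.
The constant term is 3.

3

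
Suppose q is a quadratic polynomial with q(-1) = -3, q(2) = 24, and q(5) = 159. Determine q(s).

Write q(s) = as^2 + bs + c. Substituting each data point gives a linear system:
  a - b + c = -3
  4a + 2b + c = 24
  25a + 5b + c = 159
Solving the system yields a = 6, b = 3, c = -6.
So q(s) = 6s^2 + 3s - 6.
Check: q(5) = 159. ✓

q(s) = 6s^2 + 3s - 6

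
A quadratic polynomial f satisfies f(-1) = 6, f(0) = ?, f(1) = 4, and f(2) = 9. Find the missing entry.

3

The 3 known points determine the degree-2 polynomial uniquely.
Write f(s) = as^2 + bs + c. Substituting each data point gives a linear system:
  a - b + c = 6
  a + b + c = 4
  4a + 2b + c = 9
Solving the system yields a = 2, b = -1, c = 3.
So f(s) = 2s^2 - s + 3.
Then f(0) = 3.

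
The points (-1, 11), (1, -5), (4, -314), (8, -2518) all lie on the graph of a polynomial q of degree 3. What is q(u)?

Write q(u) = au^3 + bu^2 + cu + d. Substituting each data point gives a linear system:
  -a + b - c + d = 11
  a + b + c + d = -5
  64a + 16b + 4c + d = -314
  512a + 64b + 8c + d = -2518
Solving the system yields a = -5, b = 1, c = -3, d = 2.
So q(u) = -5u³ + u² - 3u + 2.
Check: q(4) = -314. ✓

q(u) = -5u^3 + u^2 - 3u + 2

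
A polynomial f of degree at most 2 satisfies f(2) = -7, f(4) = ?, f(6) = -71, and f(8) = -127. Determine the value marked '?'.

On equispaced nodes a degree-2 polynomial has vanishing third forward difference, so
  - f(2) + 3·f(4) - 3·f(6) + f(8) = 0.
Substituting the known values and solving for f(4):
  3·f(4) = -93
  f(4) = -31.

-31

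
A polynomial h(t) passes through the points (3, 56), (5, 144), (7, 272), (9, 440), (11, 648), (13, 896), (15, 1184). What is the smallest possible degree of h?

Forward differences of the values at t = 3, 5, 7, 9, 11, 13, 15:
  h  : 56  144  272  440  648  896  1184
  Δ  : 88  128  168  208  248  288
  Δ^2: 40  40  40  40  40
  Δ^3: 0  0  0  0
  Δ^4: 0  0  0
  Δ^5: 0  0
  Δ^6: 0
The second differences are constant (40) and nonzero, while all higher differences vanish, so the minimal degree is 2.

2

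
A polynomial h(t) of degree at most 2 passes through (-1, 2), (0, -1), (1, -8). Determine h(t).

h(t) = -2t^2 - 5t - 1

Write h(t) = at^2 + bt + c. Substituting each data point gives a linear system:
  a - b + c = 2
  c = -1
  a + b + c = -8
Solving the system yields a = -2, b = -5, c = -1.
So h(t) = -2t² - 5t - 1.
Check: h(-1) = 2. ✓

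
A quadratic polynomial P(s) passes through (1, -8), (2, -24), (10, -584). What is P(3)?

-52

Using the Lagrange interpolation formula with nodes 1, 2, 10:
  L_0(s) = (s - 2)(s - 10) / 9
  L_1(s) = (s - 1)(s - 10) / -8
  L_2(s) = (s - 1)(s - 2) / 72
Then P(s) = -8·L_0(s) - 24·L_1(s) - 584·L_2(s).
Expanding and collecting terms gives P(s) = -6s^2 + 2s - 4.
Evaluating at s = 3: P(3) = -52.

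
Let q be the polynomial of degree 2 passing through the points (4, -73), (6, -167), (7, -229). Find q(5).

Write q(u) = au^2 + bu + c. Substituting each data point gives a linear system:
  16a + 4b + c = -73
  36a + 6b + c = -167
  49a + 7b + c = -229
Solving the system yields a = -5, b = 3, c = -5.
So q(u) = -5u^2 + 3u - 5.
Then q(5) = -115.

-115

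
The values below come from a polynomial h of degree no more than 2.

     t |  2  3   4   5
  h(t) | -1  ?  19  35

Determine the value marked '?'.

On equispaced nodes a degree-2 polynomial has vanishing third forward difference, so
  - h(2) + 3·h(3) - 3·h(4) + h(5) = 0.
Substituting the known values and solving for h(3):
  3·h(3) = 21
  h(3) = 7.

7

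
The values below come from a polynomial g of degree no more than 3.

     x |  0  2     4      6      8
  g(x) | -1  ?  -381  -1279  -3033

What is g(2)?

-51

The 4 known points determine the degree-3 polynomial uniquely.
Write g(x) = ax^3 + bx^2 + cx + d. Substituting each data point gives a linear system:
  d = -1
  64a + 16b + 4c + d = -381
  216a + 36b + 6c + d = -1279
  512a + 64b + 8c + d = -3033
Solving the system yields a = -6, b = 1, c = -3, d = -1.
So g(x) = -6x^3 + x^2 - 3x - 1.
Then g(2) = -51.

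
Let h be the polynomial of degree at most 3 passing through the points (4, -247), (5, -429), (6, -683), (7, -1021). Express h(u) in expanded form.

Using the Lagrange interpolation formula with nodes 4, 5, 6, 7:
  L_0(u) = (u - 5)(u - 6)(u - 7) / -6
  L_1(u) = (u - 4)(u - 6)(u - 7) / 2
  L_2(u) = (u - 4)(u - 5)(u - 7) / -2
  L_3(u) = (u - 4)(u - 5)(u - 6) / 6
Then h(u) = -247·L_0(u) - 429·L_1(u) - 683·L_2(u) - 1021·L_3(u).
Expanding and collecting terms gives h(u) = -2u^3 - 6u^2 - 6u + 1.
Check: h(4) = -247. ✓

h(u) = -2u^3 - 6u^2 - 6u + 1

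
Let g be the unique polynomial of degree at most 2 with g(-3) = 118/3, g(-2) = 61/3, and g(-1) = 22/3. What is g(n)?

g(n) = 3n^2 - 4n + 1/3

Using the Lagrange interpolation formula with nodes -3, -2, -1:
  L_0(n) = (n + 2)(n + 1) / 2
  L_1(n) = (n + 3)(n + 1) / -1
  L_2(n) = (n + 3)(n + 2) / 2
Then g(n) = 118/3·L_0(n) + 61/3·L_1(n) + 22/3·L_2(n).
Expanding and collecting terms gives g(n) = 3n^2 - 4n + 1/3.
Check: g(-1) = 22/3. ✓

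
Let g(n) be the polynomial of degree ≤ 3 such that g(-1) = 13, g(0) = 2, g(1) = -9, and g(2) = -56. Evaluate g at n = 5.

Write g(n) = an^3 + bn^2 + cn + d. Substituting each data point gives a linear system:
  -a + b - c + d = 13
  d = 2
  a + b + c + d = -9
  8a + 4b + 2c + d = -56
Solving the system yields a = -6, b = 0, c = -5, d = 2.
So g(n) = -6n^3 - 5n + 2.
Then g(5) = -773.

-773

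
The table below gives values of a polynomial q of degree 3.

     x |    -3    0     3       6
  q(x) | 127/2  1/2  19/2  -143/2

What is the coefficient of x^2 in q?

4

Write q(x) = ax^3 + bx^2 + cx + d. Substituting each data point gives a linear system:
  -27a + 9b - 3c + d = 127/2
  d = 1/2
  27a + 9b + 3c + d = 19/2
  216a + 36b + 6c + d = -143/2
Solving the system yields a = -1, b = 4, c = 0, d = 1/2.
So q(x) = -x^3 + 4x^2 + 1/2.
The coefficient of x^2 is 4.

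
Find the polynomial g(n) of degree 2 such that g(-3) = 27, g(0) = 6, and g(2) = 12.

g(n) = 2n^2 - n + 6

Write g(n) = an^2 + bn + c. Substituting each data point gives a linear system:
  9a - 3b + c = 27
  c = 6
  4a + 2b + c = 12
Solving the system yields a = 2, b = -1, c = 6.
So g(n) = 2n² - n + 6.
Check: g(-3) = 27. ✓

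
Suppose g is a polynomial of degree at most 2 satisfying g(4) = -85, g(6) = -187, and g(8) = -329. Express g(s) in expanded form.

Using the Lagrange interpolation formula with nodes 4, 6, 8:
  L_0(s) = (s - 6)(s - 8) / 8
  L_1(s) = (s - 4)(s - 8) / -4
  L_2(s) = (s - 4)(s - 6) / 8
Then g(s) = -85·L_0(s) - 187·L_1(s) - 329·L_2(s).
Expanding and collecting terms gives g(s) = -5s^2 - s - 1.
Check: g(8) = -329. ✓

g(s) = -5s^2 - s - 1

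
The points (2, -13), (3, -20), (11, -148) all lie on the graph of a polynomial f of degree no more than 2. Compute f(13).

-200

Write f(u) = au^2 + bu + c. Substituting each data point gives a linear system:
  4a + 2b + c = -13
  9a + 3b + c = -20
  121a + 11b + c = -148
Solving the system yields a = -1, b = -2, c = -5.
So f(u) = -u² - 2u - 5.
Then f(13) = -200.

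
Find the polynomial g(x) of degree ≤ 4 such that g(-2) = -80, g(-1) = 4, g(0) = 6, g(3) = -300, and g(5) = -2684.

Write g(x) = ax^4 + bx^3 + cx^2 + dx + e. Substituting each data point gives a linear system:
  16a - 8b + 4c - 2d + e = -80
  a - b + c - d + e = 4
  e = 6
  81a + 27b + 9c + 3d + e = -300
  625a + 125b + 25c + 5d + e = -2684
Solving the system yields a = -5, b = 3, c = 3, d = -3, e = 6.
So g(x) = -5x^4 + 3x^3 + 3x^2 - 3x + 6.
Check: g(0) = 6. ✓

g(x) = -5x^4 + 3x^3 + 3x^2 - 3x + 6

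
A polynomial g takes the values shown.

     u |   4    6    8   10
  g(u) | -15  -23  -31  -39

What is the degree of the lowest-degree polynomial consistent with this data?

1

Forward differences of the values at u = 4, 6, 8, 10:
  g  : -15  -23  -31  -39
  Δ  : -8  -8  -8
  Δ^2: 0  0
  Δ^3: 0
The first differences are constant (-8) and nonzero, while all higher differences vanish, so the minimal degree is 1.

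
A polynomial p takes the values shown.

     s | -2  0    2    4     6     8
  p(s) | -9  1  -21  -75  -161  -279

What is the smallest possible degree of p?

Forward differences of the values at s = -2, 0, 2, 4, 6, 8:
  p  : -9  1  -21  -75  -161  -279
  Δ  : 10  -22  -54  -86  -118
  Δ^2: -32  -32  -32  -32
  Δ^3: 0  0  0
  Δ^4: 0  0
  Δ^5: 0
The second differences are constant (-32) and nonzero, while all higher differences vanish, so the minimal degree is 2.

2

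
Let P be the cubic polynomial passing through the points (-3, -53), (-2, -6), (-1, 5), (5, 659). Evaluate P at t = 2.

62

Using the Lagrange interpolation formula with nodes -3, -2, -1, 5:
  L_0(t) = (t + 2)(t + 1)(t - 5) / -16
  L_1(t) = (t + 3)(t + 1)(t - 5) / 7
  L_2(t) = (t + 3)(t + 2)(t - 5) / -12
  L_3(t) = (t + 3)(t + 2)(t + 1) / 336
Then P(t) = -53·L_0(t) - 6·L_1(t) + 5·L_2(t) + 659·L_3(t).
Expanding and collecting terms gives P(t) = 4t³ + 6t² + t + 4.
Evaluating at t = 2: P(2) = 62.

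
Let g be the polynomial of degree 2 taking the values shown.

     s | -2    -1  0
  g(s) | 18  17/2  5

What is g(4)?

51

Write g(s) = as^2 + bs + c. Substituting each data point gives a linear system:
  4a - 2b + c = 18
  a - b + c = 17/2
  c = 5
Solving the system yields a = 3, b = -1/2, c = 5.
So g(s) = 3s^2 - (1/2)s + 5.
Then g(4) = 51.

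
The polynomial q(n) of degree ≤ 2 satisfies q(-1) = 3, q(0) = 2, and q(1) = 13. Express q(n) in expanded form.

q(n) = 6n^2 + 5n + 2

Write q(n) = an^2 + bn + c. Substituting each data point gives a linear system:
  a - b + c = 3
  c = 2
  a + b + c = 13
Solving the system yields a = 6, b = 5, c = 2.
So q(n) = 6n² + 5n + 2.
Check: q(0) = 2. ✓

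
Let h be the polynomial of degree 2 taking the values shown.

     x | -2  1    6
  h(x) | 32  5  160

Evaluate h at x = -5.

Write h(x) = ax^2 + bx + c. Substituting each data point gives a linear system:
  4a - 2b + c = 32
  a + b + c = 5
  36a + 6b + c = 160
Solving the system yields a = 5, b = -4, c = 4.
So h(x) = 5x^2 - 4x + 4.
Then h(-5) = 149.

149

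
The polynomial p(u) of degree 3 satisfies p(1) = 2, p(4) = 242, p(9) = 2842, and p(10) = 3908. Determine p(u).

p(u) = 4u^3 - u^2 + u - 2

Write p(u) = au^3 + bu^2 + cu + d. Substituting each data point gives a linear system:
  a + b + c + d = 2
  64a + 16b + 4c + d = 242
  729a + 81b + 9c + d = 2842
  1000a + 100b + 10c + d = 3908
Solving the system yields a = 4, b = -1, c = 1, d = -2.
So p(u) = 4u³ - u² + u - 2.
Check: p(10) = 3908. ✓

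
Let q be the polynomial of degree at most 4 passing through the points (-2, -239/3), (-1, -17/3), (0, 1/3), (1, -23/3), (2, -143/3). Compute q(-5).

-6989/3

Using the Lagrange interpolation formula with nodes -2, -1, 0, 1, 2:
  L_0(n) = (n + 1)n(n - 1)(n - 2) / 24
  L_1(n) = (n + 2)n(n - 1)(n - 2) / -6
  L_2(n) = (n + 2)(n + 1)(n - 1)(n - 2) / 4
  L_3(n) = (n + 2)(n + 1)n(n - 2) / -6
  L_4(n) = (n + 2)(n + 1)n(n - 1) / 24
Then q(n) = -239/3·L_0(n) - 17/3·L_1(n) + 1/3·L_2(n) - 23/3·L_3(n) - 143/3·L_4(n).
Expanding and collecting terms gives q(n) = -3n⁴ + 3n³ - 4n² - 4n + 1/3.
Evaluating at n = -5: q(-5) = -6989/3.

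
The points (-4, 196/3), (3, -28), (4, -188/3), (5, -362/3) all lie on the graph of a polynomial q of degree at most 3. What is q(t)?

Using the Lagrange interpolation formula with nodes -4, 3, 4, 5:
  L_0(t) = (t - 3)(t - 4)(t - 5) / -504
  L_1(t) = (t + 4)(t - 4)(t - 5) / 14
  L_2(t) = (t + 4)(t - 3)(t - 5) / -8
  L_3(t) = (t + 4)(t - 3)(t - 4) / 18
Then q(t) = 196/3·L_0(t) - 28·L_1(t) - 188/3·L_2(t) - 362/3·L_3(t).
Expanding and collecting terms gives q(t) = -t^3 + (1/3)t^2 - 4.
Check: q(3) = -28. ✓

q(t) = -t^3 + (1/3)t^2 - 4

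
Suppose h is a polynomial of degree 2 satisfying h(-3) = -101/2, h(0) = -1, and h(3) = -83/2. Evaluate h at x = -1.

-15/2

Forward differences of the values at x = -3, 0, 3:
  h  : -101/2  -1  -83/2
  Δ  : 99/2  -81/2
  Δ^2: -90
The second differences are constant, confirming degree 2.
Interpolating (Newton forward form) and evaluating at x = -1 gives h(-1) = -15/2.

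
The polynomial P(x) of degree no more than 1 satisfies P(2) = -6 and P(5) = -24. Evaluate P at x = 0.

6

Write P(x) = ax + b. Substituting each data point gives a linear system:
  2a + b = -6
  5a + b = -24
Solving the system yields a = -6, b = 6.
So P(x) = -6x + 6.
Then P(0) = 6.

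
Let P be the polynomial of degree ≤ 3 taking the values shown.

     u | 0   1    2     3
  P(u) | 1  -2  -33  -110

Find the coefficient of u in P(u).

Write P(u) = au^3 + bu^2 + cu + d. Substituting each data point gives a linear system:
  d = 1
  a + b + c + d = -2
  8a + 4b + 2c + d = -33
  27a + 9b + 3c + d = -110
Solving the system yields a = -3, b = -5, c = 5, d = 1.
So P(u) = -3u³ - 5u² + 5u + 1.
The coefficient of u is 5.

5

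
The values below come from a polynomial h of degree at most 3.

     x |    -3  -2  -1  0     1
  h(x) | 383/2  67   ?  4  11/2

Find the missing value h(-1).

29/2

The 4 known points determine the degree-3 polynomial uniquely.
Write h(x) = ax^3 + bx^2 + cx + d. Substituting each data point gives a linear system:
  -27a + 9b - 3c + d = 383/2
  -8a + 4b - 2c + d = 67
  d = 4
  a + b + c + d = 11/2
Solving the system yields a = -5, b = 6, c = 1/2, d = 4.
So h(x) = -5x^3 + 6x^2 + (1/2)x + 4.
Then h(-1) = 29/2.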